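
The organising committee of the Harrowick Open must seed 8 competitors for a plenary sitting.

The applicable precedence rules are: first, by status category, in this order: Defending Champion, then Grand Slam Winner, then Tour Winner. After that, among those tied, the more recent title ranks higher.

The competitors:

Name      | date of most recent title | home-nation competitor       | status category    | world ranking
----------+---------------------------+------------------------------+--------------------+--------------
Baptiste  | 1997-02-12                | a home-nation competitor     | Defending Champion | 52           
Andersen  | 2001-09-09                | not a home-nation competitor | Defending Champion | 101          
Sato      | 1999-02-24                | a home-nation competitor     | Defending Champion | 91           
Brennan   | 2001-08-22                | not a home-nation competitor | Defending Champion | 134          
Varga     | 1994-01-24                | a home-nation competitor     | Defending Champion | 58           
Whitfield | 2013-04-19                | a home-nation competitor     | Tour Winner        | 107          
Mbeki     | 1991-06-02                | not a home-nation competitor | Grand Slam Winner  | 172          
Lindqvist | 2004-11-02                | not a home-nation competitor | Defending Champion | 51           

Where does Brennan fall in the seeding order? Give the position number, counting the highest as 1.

3

By status category: Lindqvist, Andersen, Brennan, Sato, Baptiste and Varga (Defending Champion); then Mbeki (Grand Slam Winner); then Whitfield (Tour Winner).
Among Lindqvist, Andersen, Brennan, Sato, Baptiste and Varga, by date of most recent title (later first): Lindqvist (2004-11-02) before Andersen (2001-09-09) before Brennan (2001-08-22) before Sato (1999-02-24) before Baptiste (1997-02-12) before Varga (1994-01-24).
Order: Lindqvist, Andersen, Brennan, Sato, Baptiste, Varga, Mbeki, Whitfield. So position 3.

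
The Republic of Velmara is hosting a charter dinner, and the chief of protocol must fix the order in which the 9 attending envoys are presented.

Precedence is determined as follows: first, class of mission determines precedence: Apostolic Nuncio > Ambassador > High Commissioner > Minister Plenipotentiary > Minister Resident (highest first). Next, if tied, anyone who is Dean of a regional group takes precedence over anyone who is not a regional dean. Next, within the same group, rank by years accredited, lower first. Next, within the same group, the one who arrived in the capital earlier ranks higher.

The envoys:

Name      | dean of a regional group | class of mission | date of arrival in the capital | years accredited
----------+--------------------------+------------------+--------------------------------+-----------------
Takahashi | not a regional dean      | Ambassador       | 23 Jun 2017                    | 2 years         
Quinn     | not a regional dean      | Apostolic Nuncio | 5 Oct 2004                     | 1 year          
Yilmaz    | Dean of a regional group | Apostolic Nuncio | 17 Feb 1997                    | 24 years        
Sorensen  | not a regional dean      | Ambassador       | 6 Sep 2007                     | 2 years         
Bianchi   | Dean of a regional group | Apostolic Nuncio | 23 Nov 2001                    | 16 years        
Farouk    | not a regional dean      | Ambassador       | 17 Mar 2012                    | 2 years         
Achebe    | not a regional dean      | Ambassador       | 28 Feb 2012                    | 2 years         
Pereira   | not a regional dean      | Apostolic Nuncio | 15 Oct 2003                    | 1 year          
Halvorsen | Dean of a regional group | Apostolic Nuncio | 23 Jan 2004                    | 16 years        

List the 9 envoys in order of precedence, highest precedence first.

Bianchi, Halvorsen, Yilmaz, Pereira, Quinn, Sorensen, Achebe, Farouk, Takahashi

By class of mission: Bianchi, Halvorsen, Yilmaz, Pereira and Quinn (Apostolic Nuncio); then Sorensen, Achebe, Farouk and Takahashi (Ambassador).
Among Bianchi, Halvorsen, Yilmaz, Pereira and Quinn, Dean of a regional group before not a regional dean: Bianchi, Halvorsen and Yilmaz (Dean of a regional group) before Pereira and Quinn (not a regional dean).
Among Bianchi, Halvorsen and Yilmaz, by years accredited (lower first): Bianchi and Halvorsen (16 years) before Yilmaz (24 years).
Among Bianchi and Halvorsen, by date of arrival in the capital (earlier first): Bianchi (23 Nov 2001) before Halvorsen (23 Jan 2004).
Pereira and Quinn both have years accredited 1 year, so the next rule applies.
Among Pereira and Quinn, by date of arrival in the capital (earlier first): Pereira (15 Oct 2003) before Quinn (5 Oct 2004).
Sorensen, Achebe, Farouk and Takahashi are each not a regional dean, so the next rule applies.
Sorensen, Achebe, Farouk and Takahashi all have years accredited 2 years, so the next rule applies.
Among Sorensen, Achebe, Farouk and Takahashi, by date of arrival in the capital (earlier first): Sorensen (6 Sep 2007) before Achebe (28 Feb 2012) before Farouk (17 Mar 2012) before Takahashi (23 Jun 2017).
Full order: Bianchi, Halvorsen, Yilmaz, Pereira, Quinn, Sorensen, Achebe, Farouk, Takahashi.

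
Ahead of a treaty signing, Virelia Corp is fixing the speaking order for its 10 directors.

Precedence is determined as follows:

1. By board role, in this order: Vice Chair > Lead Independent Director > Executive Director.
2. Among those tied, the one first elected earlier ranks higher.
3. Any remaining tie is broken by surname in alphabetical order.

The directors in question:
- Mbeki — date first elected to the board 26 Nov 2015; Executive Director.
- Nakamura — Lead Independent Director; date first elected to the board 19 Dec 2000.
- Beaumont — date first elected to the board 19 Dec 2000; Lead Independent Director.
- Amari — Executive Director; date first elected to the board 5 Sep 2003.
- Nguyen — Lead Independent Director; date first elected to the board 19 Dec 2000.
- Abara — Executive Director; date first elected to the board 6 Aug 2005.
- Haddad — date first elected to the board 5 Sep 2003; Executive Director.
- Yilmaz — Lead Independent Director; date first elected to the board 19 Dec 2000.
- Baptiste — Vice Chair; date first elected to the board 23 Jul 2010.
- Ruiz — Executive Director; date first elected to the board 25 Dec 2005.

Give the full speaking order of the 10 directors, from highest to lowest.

By board role: Baptiste (Vice Chair); then Beaumont, Nakamura, Nguyen and Yilmaz (Lead Independent Director); then Amari, Haddad, Abara, Ruiz and Mbeki (Executive Director).
Beaumont, Nakamura, Nguyen and Yilmaz all have date first elected to the board 19 Dec 2000, so the next rule applies.
Among Beaumont, Nakamura, Nguyen and Yilmaz, alphabetically by surname: Beaumont before Nakamura before Nguyen before Yilmaz.
Among Amari, Haddad, Abara, Ruiz and Mbeki, by date first elected to the board (earlier first): Amari and Haddad (5 Sep 2003) before Abara (6 Aug 2005) before Ruiz (25 Dec 2005) before Mbeki (26 Nov 2015).
Among Amari and Haddad, alphabetically by surname: Amari before Haddad.
Full order: Baptiste, Beaumont, Nakamura, Nguyen, Yilmaz, Amari, Haddad, Abara, Ruiz, Mbeki.

Baptiste, Beaumont, Nakamura, Nguyen, Yilmaz, Amari, Haddad, Abara, Ruiz, Mbeki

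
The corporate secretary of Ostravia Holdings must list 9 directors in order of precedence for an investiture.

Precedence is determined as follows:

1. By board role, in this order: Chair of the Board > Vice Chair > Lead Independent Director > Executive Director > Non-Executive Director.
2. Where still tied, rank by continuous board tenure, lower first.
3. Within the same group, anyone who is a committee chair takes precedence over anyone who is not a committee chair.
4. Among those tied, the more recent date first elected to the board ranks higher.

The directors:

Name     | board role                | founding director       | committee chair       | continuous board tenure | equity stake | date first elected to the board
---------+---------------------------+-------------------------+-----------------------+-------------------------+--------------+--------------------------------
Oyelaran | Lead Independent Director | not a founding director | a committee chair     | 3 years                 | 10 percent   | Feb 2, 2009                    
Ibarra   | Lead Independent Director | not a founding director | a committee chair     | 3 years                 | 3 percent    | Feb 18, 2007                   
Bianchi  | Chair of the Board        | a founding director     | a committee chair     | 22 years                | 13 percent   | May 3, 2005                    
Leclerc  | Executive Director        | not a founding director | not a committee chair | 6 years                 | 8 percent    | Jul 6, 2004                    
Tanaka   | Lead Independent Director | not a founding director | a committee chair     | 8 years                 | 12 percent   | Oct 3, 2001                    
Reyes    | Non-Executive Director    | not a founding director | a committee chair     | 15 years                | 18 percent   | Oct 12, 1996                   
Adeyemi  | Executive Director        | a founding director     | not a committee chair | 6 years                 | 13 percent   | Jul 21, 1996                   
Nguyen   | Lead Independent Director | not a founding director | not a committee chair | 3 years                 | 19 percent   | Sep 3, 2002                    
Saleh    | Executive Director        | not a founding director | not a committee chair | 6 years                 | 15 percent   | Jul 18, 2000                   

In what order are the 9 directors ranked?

By board role: Bianchi (Chair of the Board); then Oyelaran, Ibarra, Nguyen and Tanaka (Lead Independent Director); then Leclerc, Saleh and Adeyemi (Executive Director); then Reyes (Non-Executive Director).
Among Oyelaran, Ibarra, Nguyen and Tanaka, by continuous board tenure (lower first): Oyelaran, Ibarra and Nguyen (3 years) before Tanaka (8 years).
Among Oyelaran, Ibarra and Nguyen, a committee chair before not a committee chair: Oyelaran and Ibarra (a committee chair) before Nguyen (not a committee chair).
Among Oyelaran and Ibarra, by date first elected to the board (later first): Oyelaran (Feb 2, 2009) before Ibarra (Feb 18, 2007).
Leclerc, Saleh and Adeyemi all have continuous board tenure 6 years, so the next rule applies.
Leclerc, Saleh and Adeyemi are each not a committee chair, so the next rule applies.
Among Leclerc, Saleh and Adeyemi, by date first elected to the board (later first): Leclerc (Jul 6, 2004) before Saleh (Jul 18, 2000) before Adeyemi (Jul 21, 1996).
Full order: Bianchi, Oyelaran, Ibarra, Nguyen, Tanaka, Leclerc, Saleh, Adeyemi, Reyes.

Bianchi, Oyelaran, Ibarra, Nguyen, Tanaka, Leclerc, Saleh, Adeyemi, Reyes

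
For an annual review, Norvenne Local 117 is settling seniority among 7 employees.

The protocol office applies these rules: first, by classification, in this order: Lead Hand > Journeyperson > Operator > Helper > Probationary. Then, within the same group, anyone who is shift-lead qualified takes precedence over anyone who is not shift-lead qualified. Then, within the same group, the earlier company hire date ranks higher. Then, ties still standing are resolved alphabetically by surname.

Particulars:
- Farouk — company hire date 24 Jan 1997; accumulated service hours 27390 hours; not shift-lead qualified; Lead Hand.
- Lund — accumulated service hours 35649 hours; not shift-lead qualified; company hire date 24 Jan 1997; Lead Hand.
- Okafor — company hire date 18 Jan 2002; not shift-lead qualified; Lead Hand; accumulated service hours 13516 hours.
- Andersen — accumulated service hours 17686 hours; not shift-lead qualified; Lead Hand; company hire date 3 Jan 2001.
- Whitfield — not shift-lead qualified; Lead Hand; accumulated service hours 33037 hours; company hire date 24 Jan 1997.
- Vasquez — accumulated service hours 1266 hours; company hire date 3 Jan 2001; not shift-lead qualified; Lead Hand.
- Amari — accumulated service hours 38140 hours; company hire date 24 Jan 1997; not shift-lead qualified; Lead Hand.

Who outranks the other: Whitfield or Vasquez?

Whitfield

By classification: Amari, Farouk, Lund, Whitfield, Andersen, Vasquez and Okafor (Lead Hand).
Amari, Farouk, Lund, Whitfield, Andersen, Vasquez and Okafor are each not shift-lead qualified, so the next rule applies.
Among Amari, Farouk, Lund, Whitfield, Andersen, Vasquez and Okafor, by company hire date (earlier first): Amari, Farouk, Lund and Whitfield (24 Jan 1997) before Andersen and Vasquez (3 Jan 2001) before Okafor (18 Jan 2002).
Among Amari, Farouk, Lund and Whitfield, alphabetically by surname: Amari before Farouk before Lund before Whitfield.
Among Andersen and Vasquez, alphabetically by surname: Andersen before Vasquez.
So Whitfield takes precedence.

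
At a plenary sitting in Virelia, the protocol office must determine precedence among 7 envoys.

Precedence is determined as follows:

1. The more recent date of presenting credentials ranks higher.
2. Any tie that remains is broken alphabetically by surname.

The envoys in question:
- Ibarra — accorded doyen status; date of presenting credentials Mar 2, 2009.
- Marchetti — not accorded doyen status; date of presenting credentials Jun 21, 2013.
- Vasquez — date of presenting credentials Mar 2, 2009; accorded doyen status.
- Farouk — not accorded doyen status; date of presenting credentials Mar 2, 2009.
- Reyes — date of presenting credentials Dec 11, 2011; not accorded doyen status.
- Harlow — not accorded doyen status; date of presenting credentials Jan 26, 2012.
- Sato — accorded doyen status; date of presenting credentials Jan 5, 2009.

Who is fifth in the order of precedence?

Ibarra

By date of presenting credentials (later first): Marchetti (Jun 21, 2013); then Harlow (Jan 26, 2012); then Reyes (Dec 11, 2011); then Farouk, Ibarra and Vasquez (each Mar 2, 2009); then Sato (Jan 5, 2009).
Among Farouk, Ibarra and Vasquez, alphabetically by surname: Farouk before Ibarra before Vasquez.
Order: Marchetti, Harlow, Reyes, Farouk, Ibarra, Vasquez, Sato.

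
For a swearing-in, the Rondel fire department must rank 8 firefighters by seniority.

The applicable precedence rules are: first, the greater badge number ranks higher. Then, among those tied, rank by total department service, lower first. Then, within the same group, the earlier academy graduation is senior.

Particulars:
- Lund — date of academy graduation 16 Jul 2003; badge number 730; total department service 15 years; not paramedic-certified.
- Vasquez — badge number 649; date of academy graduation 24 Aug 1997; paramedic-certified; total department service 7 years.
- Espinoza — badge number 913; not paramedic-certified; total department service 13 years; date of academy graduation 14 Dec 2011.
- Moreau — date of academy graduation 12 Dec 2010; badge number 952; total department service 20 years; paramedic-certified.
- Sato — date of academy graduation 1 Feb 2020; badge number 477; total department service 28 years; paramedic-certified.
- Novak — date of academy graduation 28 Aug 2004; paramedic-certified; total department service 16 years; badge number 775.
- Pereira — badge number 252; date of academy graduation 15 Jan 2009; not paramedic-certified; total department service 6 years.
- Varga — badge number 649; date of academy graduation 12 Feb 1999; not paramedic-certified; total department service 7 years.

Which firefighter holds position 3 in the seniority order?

Novak

By badge number (higher first): Moreau (952); then Espinoza (913); then Novak (775); then Lund (730); then Vasquez and Varga (both 649); then Sato (477); then Pereira (252).
Vasquez and Varga both have total department service 7 years, so the next rule applies.
Among Vasquez and Varga, by date of academy graduation (earlier first): Vasquez (24 Aug 1997) before Varga (12 Feb 1999).
Order: Moreau, Espinoza, Novak, Lund, Vasquez, Varga, Sato, Pereira.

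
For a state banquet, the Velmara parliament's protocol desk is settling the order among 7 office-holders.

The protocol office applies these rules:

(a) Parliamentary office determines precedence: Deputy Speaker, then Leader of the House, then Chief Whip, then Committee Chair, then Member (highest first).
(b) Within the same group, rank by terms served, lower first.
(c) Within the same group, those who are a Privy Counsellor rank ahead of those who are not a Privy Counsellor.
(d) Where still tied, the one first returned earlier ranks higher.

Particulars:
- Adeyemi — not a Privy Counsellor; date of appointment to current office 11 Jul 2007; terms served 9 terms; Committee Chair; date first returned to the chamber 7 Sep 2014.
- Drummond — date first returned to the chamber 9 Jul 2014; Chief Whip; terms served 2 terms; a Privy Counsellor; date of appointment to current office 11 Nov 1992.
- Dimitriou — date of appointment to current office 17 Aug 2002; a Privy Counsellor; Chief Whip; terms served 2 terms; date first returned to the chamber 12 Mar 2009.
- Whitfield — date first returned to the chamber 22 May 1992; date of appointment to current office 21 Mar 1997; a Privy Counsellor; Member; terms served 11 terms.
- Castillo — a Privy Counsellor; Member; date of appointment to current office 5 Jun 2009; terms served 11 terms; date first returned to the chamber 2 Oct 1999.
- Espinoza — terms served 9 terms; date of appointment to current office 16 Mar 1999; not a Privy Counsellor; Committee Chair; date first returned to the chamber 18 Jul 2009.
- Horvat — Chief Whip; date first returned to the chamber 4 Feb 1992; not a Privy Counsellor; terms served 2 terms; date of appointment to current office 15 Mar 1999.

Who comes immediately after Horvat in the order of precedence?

By parliamentary office: Dimitriou, Drummond and Horvat (Chief Whip); then Espinoza and Adeyemi (Committee Chair); then Whitfield and Castillo (Member).
Dimitriou, Drummond and Horvat all have terms served 2 terms, so the next rule applies.
Among Dimitriou, Drummond and Horvat, a Privy Counsellor before not a Privy Counsellor: Dimitriou and Drummond (a Privy Counsellor) before Horvat (not a Privy Counsellor).
Among Dimitriou and Drummond, by date first returned to the chamber (earlier first): Dimitriou (12 Mar 2009) before Drummond (9 Jul 2014).
Espinoza and Adeyemi both have terms served 9 terms, so the next rule applies.
Espinoza and Adeyemi are each not a Privy Counsellor, so the next rule applies.
Among Espinoza and Adeyemi, by date first returned to the chamber (earlier first): Espinoza (18 Jul 2009) before Adeyemi (7 Sep 2014).
Whitfield and Castillo both have terms served 11 terms, so the next rule applies.
Whitfield and Castillo are each a Privy Counsellor, so the next rule applies.
Among Whitfield and Castillo, by date first returned to the chamber (earlier first): Whitfield (22 May 1992) before Castillo (2 Oct 1999).
Order: Dimitriou, Drummond, Horvat, Espinoza, Adeyemi, Whitfield, Castillo.

Espinoza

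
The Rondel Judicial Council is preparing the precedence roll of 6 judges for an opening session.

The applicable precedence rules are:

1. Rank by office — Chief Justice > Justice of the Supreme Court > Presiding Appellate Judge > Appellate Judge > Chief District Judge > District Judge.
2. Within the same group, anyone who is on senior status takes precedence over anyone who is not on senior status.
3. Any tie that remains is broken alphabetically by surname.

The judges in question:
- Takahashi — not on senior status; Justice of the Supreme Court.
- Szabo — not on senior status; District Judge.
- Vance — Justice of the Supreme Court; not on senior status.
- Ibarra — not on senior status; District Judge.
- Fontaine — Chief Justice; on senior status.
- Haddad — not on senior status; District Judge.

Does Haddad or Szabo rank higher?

By office: Fontaine (Chief Justice); then Takahashi and Vance (Justice of the Supreme Court); then Haddad, Ibarra and Szabo (District Judge).
Takahashi and Vance are each not on senior status, so the next rule applies.
Among Takahashi and Vance, alphabetically by surname: Takahashi before Vance.
Haddad, Ibarra and Szabo are each not on senior status, so the next rule applies.
Among Haddad, Ibarra and Szabo, alphabetically by surname: Haddad before Ibarra before Szabo.
So Haddad takes precedence.

Haddad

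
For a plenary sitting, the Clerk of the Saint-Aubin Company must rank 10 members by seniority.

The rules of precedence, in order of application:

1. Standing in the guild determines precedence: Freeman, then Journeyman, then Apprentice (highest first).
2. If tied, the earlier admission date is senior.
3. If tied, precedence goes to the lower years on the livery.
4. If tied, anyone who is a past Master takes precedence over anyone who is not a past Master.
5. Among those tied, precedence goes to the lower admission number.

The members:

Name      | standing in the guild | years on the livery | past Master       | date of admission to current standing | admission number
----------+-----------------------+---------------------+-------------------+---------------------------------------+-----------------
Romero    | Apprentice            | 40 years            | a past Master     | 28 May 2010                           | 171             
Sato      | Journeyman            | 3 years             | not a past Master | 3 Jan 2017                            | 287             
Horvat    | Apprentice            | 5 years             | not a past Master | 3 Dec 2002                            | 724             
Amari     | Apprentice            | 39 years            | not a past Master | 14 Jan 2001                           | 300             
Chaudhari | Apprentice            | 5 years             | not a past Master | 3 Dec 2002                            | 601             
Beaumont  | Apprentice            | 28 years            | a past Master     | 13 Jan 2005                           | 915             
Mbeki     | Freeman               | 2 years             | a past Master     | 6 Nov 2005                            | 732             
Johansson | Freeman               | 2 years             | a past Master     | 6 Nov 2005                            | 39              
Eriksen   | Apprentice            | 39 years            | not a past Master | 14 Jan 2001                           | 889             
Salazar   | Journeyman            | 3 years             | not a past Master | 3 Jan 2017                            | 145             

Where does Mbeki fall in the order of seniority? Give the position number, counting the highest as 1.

By standing in the guild: Johansson and Mbeki (Freeman); then Salazar and Sato (Journeyman); then Amari, Eriksen, Chaudhari, Horvat, Beaumont and Romero (Apprentice).
Johansson and Mbeki both have date of admission to current standing 6 Nov 2005, so the next rule applies.
Johansson and Mbeki both have years on the livery 2 years, so the next rule applies.
Johansson and Mbeki are each a past Master, so the next rule applies.
Among Johansson and Mbeki, by admission number (lower first): Johansson (39) before Mbeki (732).
Salazar and Sato both have date of admission to current standing 3 Jan 2017, so the next rule applies.
Salazar and Sato both have years on the livery 3 years, so the next rule applies.
Salazar and Sato are each not a past Master, so the next rule applies.
Among Salazar and Sato, by admission number (lower first): Salazar (145) before Sato (287).
Among Amari, Eriksen, Chaudhari, Horvat, Beaumont and Romero, by date of admission to current standing (earlier first): Amari and Eriksen (14 Jan 2001) before Chaudhari and Horvat (3 Dec 2002) before Beaumont (13 Jan 2005) before Romero (28 May 2010).
Amari and Eriksen both have years on the livery 39 years, so the next rule applies.
Amari and Eriksen are each not a past Master, so the next rule applies.
Among Amari and Eriksen, by admission number (lower first): Amari (300) before Eriksen (889).
Chaudhari and Horvat both have years on the livery 5 years, so the next rule applies.
Chaudhari and Horvat are each not a past Master, so the next rule applies.
Among Chaudhari and Horvat, by admission number (lower first): Chaudhari (601) before Horvat (724).
Order: Johansson, Mbeki, Salazar, Sato, Amari, Eriksen, Chaudhari, Horvat, Beaumont, Romero. So position 2.

2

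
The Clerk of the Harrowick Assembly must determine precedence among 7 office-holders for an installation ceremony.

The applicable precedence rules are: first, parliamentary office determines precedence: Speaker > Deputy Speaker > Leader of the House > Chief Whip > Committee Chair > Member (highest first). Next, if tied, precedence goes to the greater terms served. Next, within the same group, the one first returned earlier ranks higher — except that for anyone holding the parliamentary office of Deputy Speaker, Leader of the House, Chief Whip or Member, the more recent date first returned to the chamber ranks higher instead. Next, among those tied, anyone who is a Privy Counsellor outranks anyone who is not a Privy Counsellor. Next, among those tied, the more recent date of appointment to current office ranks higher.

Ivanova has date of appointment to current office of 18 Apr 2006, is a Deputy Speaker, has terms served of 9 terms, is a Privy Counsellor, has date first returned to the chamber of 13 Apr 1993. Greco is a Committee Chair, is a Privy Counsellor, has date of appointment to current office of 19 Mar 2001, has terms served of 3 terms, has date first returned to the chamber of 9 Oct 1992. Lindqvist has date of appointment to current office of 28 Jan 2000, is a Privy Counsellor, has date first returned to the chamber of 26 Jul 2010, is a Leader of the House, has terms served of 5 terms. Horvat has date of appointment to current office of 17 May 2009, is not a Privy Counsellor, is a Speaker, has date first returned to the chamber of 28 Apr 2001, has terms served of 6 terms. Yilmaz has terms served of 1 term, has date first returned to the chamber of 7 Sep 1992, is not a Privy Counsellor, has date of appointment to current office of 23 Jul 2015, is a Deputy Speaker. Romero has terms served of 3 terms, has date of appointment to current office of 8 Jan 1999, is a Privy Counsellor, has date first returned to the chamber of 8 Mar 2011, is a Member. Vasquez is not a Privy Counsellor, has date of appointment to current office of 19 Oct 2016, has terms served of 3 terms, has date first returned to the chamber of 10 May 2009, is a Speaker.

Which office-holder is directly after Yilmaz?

By parliamentary office: Horvat and Vasquez (Speaker); then Ivanova and Yilmaz (Deputy Speaker); then Lindqvist (Leader of the House); then Greco (Committee Chair); then Romero (Member).
Among Horvat and Vasquez, by terms served (higher first): Horvat (6 terms) before Vasquez (3 terms).
Among Ivanova and Yilmaz, by terms served (higher first): Ivanova (9 terms) before Yilmaz (1 term).
Order: Horvat, Vasquez, Ivanova, Yilmaz, Lindqvist, Greco, Romero.

Lindqvist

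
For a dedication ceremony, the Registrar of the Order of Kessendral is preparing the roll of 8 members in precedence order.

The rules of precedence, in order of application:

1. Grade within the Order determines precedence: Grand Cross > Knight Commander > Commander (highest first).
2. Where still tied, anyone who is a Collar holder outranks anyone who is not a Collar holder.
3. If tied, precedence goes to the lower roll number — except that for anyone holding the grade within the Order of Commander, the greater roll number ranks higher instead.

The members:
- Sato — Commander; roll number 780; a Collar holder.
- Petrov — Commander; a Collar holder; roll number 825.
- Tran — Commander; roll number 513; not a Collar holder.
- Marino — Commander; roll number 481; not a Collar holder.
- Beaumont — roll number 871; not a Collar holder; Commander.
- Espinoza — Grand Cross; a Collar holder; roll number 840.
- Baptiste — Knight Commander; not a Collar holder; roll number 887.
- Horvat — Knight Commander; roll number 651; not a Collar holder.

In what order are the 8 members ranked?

By grade within the Order: Espinoza (Grand Cross); then Horvat and Baptiste (Knight Commander); then Petrov, Sato, Beaumont, Tran and Marino (Commander).
Horvat and Baptiste are each not a Collar holder, so the next rule applies.
Among Horvat and Baptiste, by roll number (lower first): Horvat (651) before Baptiste (887).
Among Petrov, Sato, Beaumont, Tran and Marino, a Collar holder before not a Collar holder: Petrov and Sato (a Collar holder) before Beaumont, Tran and Marino (not a Collar holder).
Among Petrov and Sato, by roll number (higher first) (reversed rule for this group): Petrov (825) before Sato (780).
Among Beaumont, Tran and Marino, by roll number (higher first) (reversed rule for this group): Beaumont (871) before Tran (513) before Marino (481).
Full order: Espinoza, Horvat, Baptiste, Petrov, Sato, Beaumont, Tran, Marino.

Espinoza, Horvat, Baptiste, Petrov, Sato, Beaumont, Tran, Marino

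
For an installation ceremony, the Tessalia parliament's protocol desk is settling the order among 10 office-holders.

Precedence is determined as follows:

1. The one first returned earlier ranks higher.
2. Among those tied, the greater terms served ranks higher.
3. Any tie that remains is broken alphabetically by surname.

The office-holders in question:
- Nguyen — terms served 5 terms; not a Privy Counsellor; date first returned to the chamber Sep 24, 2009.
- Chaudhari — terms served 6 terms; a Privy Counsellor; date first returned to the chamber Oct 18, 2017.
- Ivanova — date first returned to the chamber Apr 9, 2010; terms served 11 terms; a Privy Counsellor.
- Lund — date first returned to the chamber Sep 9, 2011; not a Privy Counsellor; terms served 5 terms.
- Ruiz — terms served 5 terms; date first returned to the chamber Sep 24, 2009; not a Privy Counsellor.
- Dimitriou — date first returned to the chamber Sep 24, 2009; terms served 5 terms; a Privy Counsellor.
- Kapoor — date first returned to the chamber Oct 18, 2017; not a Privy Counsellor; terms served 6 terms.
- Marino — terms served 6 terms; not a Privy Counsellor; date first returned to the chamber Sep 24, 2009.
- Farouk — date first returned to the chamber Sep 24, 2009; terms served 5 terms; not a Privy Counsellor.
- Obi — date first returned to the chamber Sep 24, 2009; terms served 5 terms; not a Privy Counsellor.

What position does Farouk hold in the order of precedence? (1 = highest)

By date first returned to the chamber (earlier first): Marino, Dimitriou, Farouk, Nguyen, Obi and Ruiz (each Sep 24, 2009); then Ivanova (Apr 9, 2010); then Lund (Sep 9, 2011); then Chaudhari and Kapoor (both Oct 18, 2017).
Among Marino, Dimitriou, Farouk, Nguyen, Obi and Ruiz, by terms served (higher first): Marino (6 terms) before Dimitriou, Farouk, Nguyen, Obi and Ruiz (5 terms).
Among Dimitriou, Farouk, Nguyen, Obi and Ruiz, alphabetically by surname: Dimitriou before Farouk before Nguyen before Obi before Ruiz.
Chaudhari and Kapoor both have terms served 6 terms, so the next rule applies.
Among Chaudhari and Kapoor, alphabetically by surname: Chaudhari before Kapoor.
Order: Marino, Dimitriou, Farouk, Nguyen, Obi, Ruiz, Ivanova, Lund, Chaudhari, Kapoor. So position 3.

3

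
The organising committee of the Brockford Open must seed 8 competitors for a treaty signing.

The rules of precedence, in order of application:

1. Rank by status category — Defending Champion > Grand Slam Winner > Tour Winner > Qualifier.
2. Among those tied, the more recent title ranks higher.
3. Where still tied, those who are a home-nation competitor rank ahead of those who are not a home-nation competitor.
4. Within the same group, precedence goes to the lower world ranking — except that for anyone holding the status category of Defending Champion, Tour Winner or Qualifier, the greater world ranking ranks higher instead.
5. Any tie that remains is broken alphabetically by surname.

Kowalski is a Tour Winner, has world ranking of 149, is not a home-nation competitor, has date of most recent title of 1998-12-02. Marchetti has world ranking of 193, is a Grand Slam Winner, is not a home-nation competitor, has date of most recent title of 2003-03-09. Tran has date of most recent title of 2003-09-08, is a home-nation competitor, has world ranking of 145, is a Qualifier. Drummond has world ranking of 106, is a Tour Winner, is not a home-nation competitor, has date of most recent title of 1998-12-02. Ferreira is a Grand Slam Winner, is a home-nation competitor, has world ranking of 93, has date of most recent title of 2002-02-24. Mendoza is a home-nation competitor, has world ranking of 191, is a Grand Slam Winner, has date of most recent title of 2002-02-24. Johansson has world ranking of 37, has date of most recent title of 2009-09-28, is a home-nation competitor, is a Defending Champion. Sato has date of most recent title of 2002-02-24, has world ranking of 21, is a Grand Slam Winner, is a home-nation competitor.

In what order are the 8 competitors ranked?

By status category: Johansson (Defending Champion); then Marchetti, Sato, Ferreira and Mendoza (Grand Slam Winner); then Kowalski and Drummond (Tour Winner); then Tran (Qualifier).
Among Marchetti, Sato, Ferreira and Mendoza, by date of most recent title (later first): Marchetti (2003-03-09) before Sato, Ferreira and Mendoza (2002-02-24).
Sato, Ferreira and Mendoza are each a home-nation competitor, so the next rule applies.
Among Sato, Ferreira and Mendoza, by world ranking (lower first): Sato (21) before Ferreira (93) before Mendoza (191).
Kowalski and Drummond both have date of most recent title 1998-12-02, so the next rule applies.
Kowalski and Drummond are each not a home-nation competitor, so the next rule applies.
Among Kowalski and Drummond, by world ranking (higher first) (reversed rule for this group): Kowalski (149) before Drummond (106).
Full order: Johansson, Marchetti, Sato, Ferreira, Mendoza, Kowalski, Drummond, Tran.

Johansson, Marchetti, Sato, Ferreira, Mendoza, Kowalski, Drummond, Tran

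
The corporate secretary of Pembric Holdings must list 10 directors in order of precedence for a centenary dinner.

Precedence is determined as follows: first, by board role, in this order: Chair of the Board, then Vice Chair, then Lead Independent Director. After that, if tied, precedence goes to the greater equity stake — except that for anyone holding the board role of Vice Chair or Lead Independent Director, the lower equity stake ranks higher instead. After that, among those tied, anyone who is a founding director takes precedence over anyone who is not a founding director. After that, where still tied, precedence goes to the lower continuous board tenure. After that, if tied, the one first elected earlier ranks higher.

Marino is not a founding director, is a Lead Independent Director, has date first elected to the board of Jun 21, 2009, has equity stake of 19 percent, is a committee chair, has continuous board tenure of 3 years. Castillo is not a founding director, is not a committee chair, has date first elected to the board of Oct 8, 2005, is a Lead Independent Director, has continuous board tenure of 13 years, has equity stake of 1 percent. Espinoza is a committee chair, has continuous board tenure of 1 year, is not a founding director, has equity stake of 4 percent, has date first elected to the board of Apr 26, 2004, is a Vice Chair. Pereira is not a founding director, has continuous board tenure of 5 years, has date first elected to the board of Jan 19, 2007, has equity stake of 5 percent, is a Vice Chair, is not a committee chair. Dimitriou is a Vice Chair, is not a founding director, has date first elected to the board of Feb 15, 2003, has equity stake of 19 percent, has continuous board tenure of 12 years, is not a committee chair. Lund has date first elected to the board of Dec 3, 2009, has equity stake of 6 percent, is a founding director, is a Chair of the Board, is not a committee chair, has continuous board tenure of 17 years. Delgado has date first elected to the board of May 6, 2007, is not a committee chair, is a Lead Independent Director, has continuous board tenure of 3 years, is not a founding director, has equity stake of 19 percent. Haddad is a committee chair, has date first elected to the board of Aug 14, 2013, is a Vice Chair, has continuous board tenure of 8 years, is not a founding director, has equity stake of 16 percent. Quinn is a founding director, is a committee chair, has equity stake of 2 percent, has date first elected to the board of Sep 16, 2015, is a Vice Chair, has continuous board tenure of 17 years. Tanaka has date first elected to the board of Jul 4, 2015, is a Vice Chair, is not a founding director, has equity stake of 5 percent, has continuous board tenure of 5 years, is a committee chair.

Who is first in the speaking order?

By board role: Lund (Chair of the Board); then Quinn, Espinoza, Pereira, Tanaka, Haddad and Dimitriou (Vice Chair); then Castillo, Delgado and Marino (Lead Independent Director).
Among Quinn, Espinoza, Pereira, Tanaka, Haddad and Dimitriou, by equity stake (lower first) (reversed rule for this group): Quinn (2 percent) before Espinoza (4 percent) before Pereira and Tanaka (5 percent) before Haddad (16 percent) before Dimitriou (19 percent).
Pereira and Tanaka are each not a founding director, so the next rule applies.
Pereira and Tanaka both have continuous board tenure 5 years, so the next rule applies.
Among Pereira and Tanaka, by date first elected to the board (earlier first): Pereira (Jan 19, 2007) before Tanaka (Jul 4, 2015).
Among Castillo, Delgado and Marino, by equity stake (lower first) (reversed rule for this group): Castillo (1 percent) before Delgado and Marino (19 percent).
Delgado and Marino are each not a founding director, so the next rule applies.
Delgado and Marino both have continuous board tenure 3 years, so the next rule applies.
Among Delgado and Marino, by date first elected to the board (earlier first): Delgado (May 6, 2007) before Marino (Jun 21, 2009).
Order: Lund, Quinn, Espinoza, Pereira, Tanaka, Haddad, Dimitriou, Castillo, Delgado, Marino.

Lund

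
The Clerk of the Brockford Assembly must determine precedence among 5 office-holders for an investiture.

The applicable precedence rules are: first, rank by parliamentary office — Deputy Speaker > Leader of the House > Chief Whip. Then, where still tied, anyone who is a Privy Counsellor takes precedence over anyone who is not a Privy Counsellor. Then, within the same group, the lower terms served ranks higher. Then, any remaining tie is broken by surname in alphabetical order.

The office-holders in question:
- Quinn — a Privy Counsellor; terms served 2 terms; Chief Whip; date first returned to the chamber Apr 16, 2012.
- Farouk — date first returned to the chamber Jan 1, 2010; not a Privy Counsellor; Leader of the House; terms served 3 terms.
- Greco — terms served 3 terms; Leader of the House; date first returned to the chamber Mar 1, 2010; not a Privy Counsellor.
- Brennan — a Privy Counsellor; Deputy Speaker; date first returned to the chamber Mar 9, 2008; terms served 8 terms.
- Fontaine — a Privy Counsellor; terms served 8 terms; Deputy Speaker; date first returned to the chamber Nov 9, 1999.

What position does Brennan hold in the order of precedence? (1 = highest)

By parliamentary office: Brennan and Fontaine (Deputy Speaker); then Farouk and Greco (Leader of the House); then Quinn (Chief Whip).
Brennan and Fontaine are each a Privy Counsellor, so the next rule applies.
Brennan and Fontaine both have terms served 8 terms, so the next rule applies.
Among Brennan and Fontaine, alphabetically by surname: Brennan before Fontaine.
Farouk and Greco are each not a Privy Counsellor, so the next rule applies.
Farouk and Greco both have terms served 3 terms, so the next rule applies.
Among Farouk and Greco, alphabetically by surname: Farouk before Greco.
Order: Brennan, Fontaine, Farouk, Greco, Quinn. So position 1.

1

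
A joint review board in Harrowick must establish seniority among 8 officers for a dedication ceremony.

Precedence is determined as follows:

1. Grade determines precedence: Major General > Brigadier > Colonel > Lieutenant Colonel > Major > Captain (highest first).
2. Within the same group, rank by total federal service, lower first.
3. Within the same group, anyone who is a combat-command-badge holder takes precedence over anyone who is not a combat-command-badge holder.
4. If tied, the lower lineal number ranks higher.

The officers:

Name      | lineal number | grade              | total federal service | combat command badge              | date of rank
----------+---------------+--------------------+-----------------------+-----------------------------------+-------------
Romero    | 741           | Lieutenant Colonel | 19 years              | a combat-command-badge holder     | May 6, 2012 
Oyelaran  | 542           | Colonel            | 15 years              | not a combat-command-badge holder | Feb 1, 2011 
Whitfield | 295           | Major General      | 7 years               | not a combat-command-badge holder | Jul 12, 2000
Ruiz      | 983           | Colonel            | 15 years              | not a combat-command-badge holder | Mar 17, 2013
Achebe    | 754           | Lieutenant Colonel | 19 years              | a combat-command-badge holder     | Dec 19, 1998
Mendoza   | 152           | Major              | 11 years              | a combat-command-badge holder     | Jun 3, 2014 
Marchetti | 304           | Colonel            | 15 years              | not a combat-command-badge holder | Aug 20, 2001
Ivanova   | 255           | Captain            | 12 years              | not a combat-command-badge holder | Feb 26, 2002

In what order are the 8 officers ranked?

By grade: Whitfield (Major General); then Marchetti, Oyelaran and Ruiz (Colonel); then Romero and Achebe (Lieutenant Colonel); then Mendoza (Major); then Ivanova (Captain).
Marchetti, Oyelaran and Ruiz all have total federal service 15 years, so the next rule applies.
Marchetti, Oyelaran and Ruiz are each not a combat-command-badge holder, so the next rule applies.
Among Marchetti, Oyelaran and Ruiz, by lineal number (lower first): Marchetti (304) before Oyelaran (542) before Ruiz (983).
Romero and Achebe both have total federal service 19 years, so the next rule applies.
Romero and Achebe are each a combat-command-badge holder, so the next rule applies.
Among Romero and Achebe, by lineal number (lower first): Romero (741) before Achebe (754).
Full order: Whitfield, Marchetti, Oyelaran, Ruiz, Romero, Achebe, Mendoza, Ivanova.

Whitfield, Marchetti, Oyelaran, Ruiz, Romero, Achebe, Mendoza, Ivanova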